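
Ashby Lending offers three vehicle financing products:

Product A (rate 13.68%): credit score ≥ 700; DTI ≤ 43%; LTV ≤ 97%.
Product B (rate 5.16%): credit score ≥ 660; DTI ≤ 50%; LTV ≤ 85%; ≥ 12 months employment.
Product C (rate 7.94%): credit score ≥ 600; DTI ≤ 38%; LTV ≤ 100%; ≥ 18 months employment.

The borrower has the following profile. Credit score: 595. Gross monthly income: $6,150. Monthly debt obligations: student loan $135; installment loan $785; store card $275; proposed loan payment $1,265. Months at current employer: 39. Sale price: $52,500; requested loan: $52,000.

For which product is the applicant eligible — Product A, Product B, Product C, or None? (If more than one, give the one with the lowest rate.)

None

Total debts = (135 + 785 + 275 + 1,265) = 2,460; DTI = 2,460/6,150 = 40%.
LTV = 52,000/52,500 = 99%.
Product A: score 595 < 700; DTI 40% ≤ 43%; LTV 99% > 97% → does not qualify.
Product B: score 595 < 660; DTI 40% ≤ 50%; LTV 99% > 85%; employment 39 ≥ 12 mo → does not qualify.
Product C: score 595 < 600; DTI 40% > 38%; LTV 99% ≤ 100%; employment 39 ≥ 18 mo → does not qualify.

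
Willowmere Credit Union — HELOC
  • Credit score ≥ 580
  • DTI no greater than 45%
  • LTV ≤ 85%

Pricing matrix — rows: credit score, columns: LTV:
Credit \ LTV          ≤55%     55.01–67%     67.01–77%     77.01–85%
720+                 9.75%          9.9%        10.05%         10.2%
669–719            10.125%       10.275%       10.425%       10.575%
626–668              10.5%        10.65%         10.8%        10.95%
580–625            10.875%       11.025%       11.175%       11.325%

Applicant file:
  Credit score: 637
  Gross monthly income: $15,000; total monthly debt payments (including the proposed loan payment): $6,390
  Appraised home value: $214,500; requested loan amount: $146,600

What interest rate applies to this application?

Credit score 637 ≥ 580; DTI = 6,390/15,000 = 42.6% ≤ 45%
Loan-to-value = 146,600/214,500 = 68.3% — pass (85% max)
Row: 637 falls in 626–668. Column: 68.3% falls in 67.01–77%. Rate = 10.8%.

10.8%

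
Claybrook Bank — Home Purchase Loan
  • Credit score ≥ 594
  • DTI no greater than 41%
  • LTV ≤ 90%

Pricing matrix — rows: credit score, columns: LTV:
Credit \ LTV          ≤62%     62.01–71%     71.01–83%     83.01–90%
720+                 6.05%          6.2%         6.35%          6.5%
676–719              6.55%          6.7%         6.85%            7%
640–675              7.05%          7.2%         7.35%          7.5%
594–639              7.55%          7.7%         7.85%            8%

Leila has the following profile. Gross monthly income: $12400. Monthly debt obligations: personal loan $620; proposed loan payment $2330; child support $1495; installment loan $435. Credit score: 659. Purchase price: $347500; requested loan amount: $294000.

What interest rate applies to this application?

Credit score 659 ≥ 594; Total monthly debts = (620 + 2,330 + 1,495 + 435) = 4,880. Debt-to-income = 4,880/12,400 = 39.4% — meets 41% limit
Loan-to-value = 294,000/347,500 = 84.6% — pass (90% max)
Credit 659 → row 640–675; LTV 84.6% → column 83.01–90%. Grid cell → 7.5%.

7.5%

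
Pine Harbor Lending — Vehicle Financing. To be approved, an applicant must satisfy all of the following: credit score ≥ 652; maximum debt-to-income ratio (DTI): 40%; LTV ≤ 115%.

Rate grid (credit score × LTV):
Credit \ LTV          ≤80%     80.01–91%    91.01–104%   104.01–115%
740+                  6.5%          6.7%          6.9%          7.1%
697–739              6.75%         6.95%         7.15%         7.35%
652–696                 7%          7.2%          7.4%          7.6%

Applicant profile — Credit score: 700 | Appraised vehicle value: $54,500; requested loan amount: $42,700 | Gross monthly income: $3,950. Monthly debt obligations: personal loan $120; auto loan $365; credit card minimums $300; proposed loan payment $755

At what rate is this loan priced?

6.75%

Credit score 700 ≥ 652; Total monthly debts = (120 + 365 + 300 + 755) = 1,540. DTI: 1,540 ÷ 3,950 = 39%, within the 40% cap
LTV: 42,700 ÷ 54,500 = 78.3%, within 115% cap
Row: 700 falls in 697–739. Column: 78.3% falls in ≤80%. Rate = 6.75%.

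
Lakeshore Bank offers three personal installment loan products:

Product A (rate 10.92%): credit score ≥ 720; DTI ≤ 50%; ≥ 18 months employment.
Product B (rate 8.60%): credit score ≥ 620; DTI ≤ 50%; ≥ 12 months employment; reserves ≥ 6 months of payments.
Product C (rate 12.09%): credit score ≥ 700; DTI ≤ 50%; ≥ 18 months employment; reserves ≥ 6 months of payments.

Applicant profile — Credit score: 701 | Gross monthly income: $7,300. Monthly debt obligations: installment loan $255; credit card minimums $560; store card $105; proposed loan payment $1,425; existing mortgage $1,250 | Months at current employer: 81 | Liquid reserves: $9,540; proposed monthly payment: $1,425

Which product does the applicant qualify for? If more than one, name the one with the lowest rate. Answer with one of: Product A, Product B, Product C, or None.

Total debts = (255 + 560 + 105 + 1,425 + 1,250) = 3,595; DTI = 3,595/7,300 = 49.2%.
Reserves = 9,540/1,425 = 6.7 months.
Product A: score 701 < 720; DTI 49.2% ≤ 50%; employment 81 ≥ 18 mo → does not qualify.
Product B: score 701 ≥ 620; DTI 49.2% ≤ 50%; employment 81 ≥ 12 mo; reserves 6.7 ≥ 6 mo → qualifies.
Product C: score 701 ≥ 700; DTI 49.2% ≤ 50%; employment 81 ≥ 18 mo; reserves 6.7 ≥ 6 mo → qualifies.
Qualifying: Product B, Product C. Lowest rate is 8.60% → Product B.

Product B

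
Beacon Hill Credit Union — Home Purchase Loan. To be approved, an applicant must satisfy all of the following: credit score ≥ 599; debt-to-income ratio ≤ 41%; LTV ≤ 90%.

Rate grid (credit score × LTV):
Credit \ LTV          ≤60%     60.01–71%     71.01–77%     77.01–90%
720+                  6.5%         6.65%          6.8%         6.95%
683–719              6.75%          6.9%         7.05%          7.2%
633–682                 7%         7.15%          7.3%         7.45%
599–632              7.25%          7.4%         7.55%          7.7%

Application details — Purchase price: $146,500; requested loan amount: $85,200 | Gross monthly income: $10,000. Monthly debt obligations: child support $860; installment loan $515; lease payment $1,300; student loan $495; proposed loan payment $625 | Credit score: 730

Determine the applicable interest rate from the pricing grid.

6.5%

Credit score 730 ≥ 599; Total monthly debts = (860 + 515 + 1,300 + 495 + 625) = 3,795. DTI = 3,795/10,000 = 38% ≤ 41%
Loan-to-value = 85,200/146,500 = 58.2% — pass (90% max)
Score 730 is in the 720+ band; LTV 58.2% is in the ≤60% band → 6.5%.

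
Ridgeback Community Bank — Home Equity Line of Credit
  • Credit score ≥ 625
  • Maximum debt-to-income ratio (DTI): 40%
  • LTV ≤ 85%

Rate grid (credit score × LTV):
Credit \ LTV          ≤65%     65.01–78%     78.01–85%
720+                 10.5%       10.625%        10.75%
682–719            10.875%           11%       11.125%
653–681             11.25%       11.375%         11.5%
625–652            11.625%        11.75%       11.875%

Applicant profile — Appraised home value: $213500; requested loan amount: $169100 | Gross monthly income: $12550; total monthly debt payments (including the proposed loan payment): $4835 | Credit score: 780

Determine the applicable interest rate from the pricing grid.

Credit score 780 ≥ 625; DTI = 4,835/12,550 = 38.5% ≤ 40%
LTV: 169,100 ÷ 213,500 = 79.2%, within 85% cap
Score 780 is in the 720+ band; LTV 79.2% is in the 78.01–85% band → 10.75%.

10.75%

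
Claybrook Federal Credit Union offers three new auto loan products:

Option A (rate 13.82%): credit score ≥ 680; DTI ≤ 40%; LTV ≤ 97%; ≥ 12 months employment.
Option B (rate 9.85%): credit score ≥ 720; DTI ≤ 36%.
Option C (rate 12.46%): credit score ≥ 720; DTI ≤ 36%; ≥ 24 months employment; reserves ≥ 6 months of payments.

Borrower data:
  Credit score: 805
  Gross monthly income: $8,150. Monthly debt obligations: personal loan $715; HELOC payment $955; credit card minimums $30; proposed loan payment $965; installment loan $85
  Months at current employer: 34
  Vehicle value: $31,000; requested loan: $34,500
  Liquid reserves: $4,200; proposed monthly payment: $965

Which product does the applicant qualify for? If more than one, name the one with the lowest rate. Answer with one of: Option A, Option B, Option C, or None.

Total debts = (715 + 955 + 30 + 965 + 85) = 2,750; DTI = 2,750/8,150 = 33.7%.
LTV = 34,500/31,000 = 111.3%.
Reserves = 4,200/965 = 4.4 months.
Option A: score 805 ≥ 680; DTI 33.7% ≤ 40%; LTV 111.3% > 97%; employment 34 ≥ 12 mo → does not qualify.
Option B: score 805 ≥ 720; DTI 33.7% ≤ 36% → qualifies.
Option C: score 805 ≥ 720; DTI 33.7% ≤ 36%; employment 34 ≥ 24 mo; reserves 4.4 < 6 mo → does not qualify.

Option B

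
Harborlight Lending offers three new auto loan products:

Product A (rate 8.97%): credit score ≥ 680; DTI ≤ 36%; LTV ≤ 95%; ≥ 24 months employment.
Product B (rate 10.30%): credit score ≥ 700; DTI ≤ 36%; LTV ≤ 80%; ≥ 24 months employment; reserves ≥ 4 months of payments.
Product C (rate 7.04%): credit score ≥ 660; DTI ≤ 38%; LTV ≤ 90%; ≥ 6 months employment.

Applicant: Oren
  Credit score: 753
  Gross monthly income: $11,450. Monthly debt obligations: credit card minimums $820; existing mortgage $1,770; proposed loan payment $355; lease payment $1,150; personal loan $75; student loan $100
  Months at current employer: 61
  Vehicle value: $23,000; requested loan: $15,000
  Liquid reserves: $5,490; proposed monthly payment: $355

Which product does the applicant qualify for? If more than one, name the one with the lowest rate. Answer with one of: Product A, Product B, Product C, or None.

Product C

Total debts = (820 + 1,770 + 355 + 1,150 + 75 + 100) = 4,270; DTI = 4,270/11,450 = 37.3%.
LTV = 15,000/23,000 = 65.2%.
Reserves = 5,490/355 = 15.5 months.
Product A: score 753 ≥ 680; DTI 37.3% > 36%; LTV 65.2% ≤ 95%; employment 61 ≥ 24 mo → does not qualify.
Product B: score 753 ≥ 700; DTI 37.3% > 36%; LTV 65.2% ≤ 80%; employment 61 ≥ 24 mo; reserves 15.5 ≥ 4 mo → does not qualify.
Product C: score 753 ≥ 660; DTI 37.3% ≤ 38%; LTV 65.2% ≤ 90%; employment 61 ≥ 6 mo → qualifies.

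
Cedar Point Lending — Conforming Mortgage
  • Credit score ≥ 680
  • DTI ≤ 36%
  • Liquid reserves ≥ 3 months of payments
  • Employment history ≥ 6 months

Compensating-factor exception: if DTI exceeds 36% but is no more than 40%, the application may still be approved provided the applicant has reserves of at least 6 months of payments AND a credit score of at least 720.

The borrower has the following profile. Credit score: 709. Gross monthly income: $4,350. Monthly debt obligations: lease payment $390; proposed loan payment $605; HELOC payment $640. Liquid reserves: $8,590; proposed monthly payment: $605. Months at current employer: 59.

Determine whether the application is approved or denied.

Credit score 709 ≥ 680 (meets base)
Total debts = (390 + 605 + 640) = 1,635. DTI: 1,635 ÷ 4,350 = 37.6%, over the 36% base limit.
Liquid reserves cover 8,590/605 = 14.2 months — ≥ 3 required
Employment 59 ≥ 6 months
37.6% falls in the override range (36%–40%), so the compensating-factor test applies.
Override check — reserves: 14.2 mo (ok); score: 709 (below 720).
Override conditions not both satisfied; exception does not apply.

Denied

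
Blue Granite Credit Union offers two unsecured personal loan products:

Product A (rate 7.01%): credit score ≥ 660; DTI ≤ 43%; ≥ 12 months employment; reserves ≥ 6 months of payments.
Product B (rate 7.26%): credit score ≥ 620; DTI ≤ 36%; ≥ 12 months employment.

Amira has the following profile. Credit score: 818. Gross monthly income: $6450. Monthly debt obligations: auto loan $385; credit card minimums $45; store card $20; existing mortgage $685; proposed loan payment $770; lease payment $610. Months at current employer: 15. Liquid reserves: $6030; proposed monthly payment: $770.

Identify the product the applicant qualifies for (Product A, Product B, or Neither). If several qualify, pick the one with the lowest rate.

Total debts = (385 + 45 + 20 + 685 + 770 + 610) = 2,515; DTI = 2,515/6,450 = 39%.
Reserves = 6,030/770 = 7.8 months.
Product A: score 818 ≥ 660; DTI 39% ≤ 43%; employment 15 ≥ 12 mo; reserves 7.8 ≥ 6 mo → qualifies.
Product B: score 818 ≥ 620; DTI 39% > 36%; employment 15 ≥ 12 mo → does not qualify.

Product A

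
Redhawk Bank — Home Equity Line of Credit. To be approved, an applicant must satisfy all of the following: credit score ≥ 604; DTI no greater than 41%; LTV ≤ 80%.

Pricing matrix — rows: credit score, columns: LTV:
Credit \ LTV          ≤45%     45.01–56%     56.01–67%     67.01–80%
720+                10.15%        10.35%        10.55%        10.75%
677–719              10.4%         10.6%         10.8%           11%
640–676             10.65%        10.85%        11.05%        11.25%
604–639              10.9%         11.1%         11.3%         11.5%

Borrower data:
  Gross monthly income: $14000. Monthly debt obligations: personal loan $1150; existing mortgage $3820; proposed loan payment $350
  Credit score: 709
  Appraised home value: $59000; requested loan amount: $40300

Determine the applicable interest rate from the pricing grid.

11%

Credit score 709 ≥ 604; Total monthly debts = (1,150 + 3,820 + 350) = 5,320. Debt-to-income = 5,320/14,000 = 38% — meets 41% limit
Loan-to-value = 40,300/59,000 = 68.3% — pass (80% max)
Score 709 is in the 677–719 band; LTV 68.3% is in the 67.01–80% band → 11%.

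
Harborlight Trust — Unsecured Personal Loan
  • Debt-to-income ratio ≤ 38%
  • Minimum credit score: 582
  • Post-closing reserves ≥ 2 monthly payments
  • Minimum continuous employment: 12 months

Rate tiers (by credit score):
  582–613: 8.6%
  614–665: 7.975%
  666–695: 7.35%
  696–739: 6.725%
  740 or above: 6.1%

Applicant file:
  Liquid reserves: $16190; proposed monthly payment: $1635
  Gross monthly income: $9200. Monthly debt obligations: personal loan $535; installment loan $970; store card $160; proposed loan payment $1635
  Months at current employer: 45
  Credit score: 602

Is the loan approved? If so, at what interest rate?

Approved at 8.6%

Credit score 602 ≥ 582 (meets minimum)
Total monthly debts = (535 + 970 + 160 + 1,635) = 3,300. Debt-to-income = 3,300/9,200 = 35.9% — meets 38% limit
Employment 45 ≥ 12 months
Reserves = 16,190/1,635 = 9.9 months ≥ 2
All requirements met. Score 602 falls in the 582–613 tier → 8.6%.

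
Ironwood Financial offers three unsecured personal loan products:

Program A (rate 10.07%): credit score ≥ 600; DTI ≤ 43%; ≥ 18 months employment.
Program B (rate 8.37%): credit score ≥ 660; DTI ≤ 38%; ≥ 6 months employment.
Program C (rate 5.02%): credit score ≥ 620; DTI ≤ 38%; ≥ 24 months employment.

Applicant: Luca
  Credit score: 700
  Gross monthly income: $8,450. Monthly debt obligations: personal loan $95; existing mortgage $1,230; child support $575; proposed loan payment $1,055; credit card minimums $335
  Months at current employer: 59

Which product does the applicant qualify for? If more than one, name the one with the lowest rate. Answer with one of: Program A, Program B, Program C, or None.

Program A

Total debts = (95 + 1,230 + 575 + 1,055 + 335) = 3,290; DTI = 3,290/8,450 = 38.9%.
Program A: score 700 ≥ 600; DTI 38.9% ≤ 43%; employment 59 ≥ 18 mo → qualifies.
Program B: score 700 ≥ 660; DTI 38.9% > 38%; employment 59 ≥ 6 mo → does not qualify.
Program C: score 700 ≥ 620; DTI 38.9% > 38%; employment 59 ≥ 24 mo → does not qualify.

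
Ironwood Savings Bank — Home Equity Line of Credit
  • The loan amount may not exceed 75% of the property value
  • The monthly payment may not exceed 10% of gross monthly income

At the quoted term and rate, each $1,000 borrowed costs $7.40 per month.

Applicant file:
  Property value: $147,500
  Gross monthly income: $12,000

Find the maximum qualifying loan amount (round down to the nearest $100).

$110,600

Payment cap: 10% × $12,000 = $1,200/month.
At $7.40 per $1,000, that supports 1,200/7.40 × 1,000 ≈ $162,162 → $162,100.
LTV cap: 75% × $147,500 = $110,625 → $110,600.
Binding constraint: loan-to-value.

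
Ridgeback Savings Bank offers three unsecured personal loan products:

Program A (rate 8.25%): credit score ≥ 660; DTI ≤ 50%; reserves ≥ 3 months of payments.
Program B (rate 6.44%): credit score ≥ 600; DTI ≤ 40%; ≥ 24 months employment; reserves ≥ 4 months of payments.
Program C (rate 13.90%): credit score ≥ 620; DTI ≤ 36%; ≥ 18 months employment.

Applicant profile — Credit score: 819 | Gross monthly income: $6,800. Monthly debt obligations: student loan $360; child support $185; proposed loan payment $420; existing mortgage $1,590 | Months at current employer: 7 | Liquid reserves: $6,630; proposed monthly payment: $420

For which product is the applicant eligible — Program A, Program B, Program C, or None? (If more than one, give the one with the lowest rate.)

Program A

Total debts = (360 + 185 + 420 + 1,590) = 2,555; DTI = 2,555/6,800 = 37.6%.
Reserves = 6,630/420 = 15.8 months.
Program A: score 819 ≥ 660; DTI 37.6% ≤ 50%; reserves 15.8 ≥ 3 mo → qualifies.
Program B: score 819 ≥ 600; DTI 37.6% ≤ 40%; employment 7 < 24 mo; reserves 15.8 ≥ 4 mo → does not qualify.
Program C: score 819 ≥ 620; DTI 37.6% > 36%; employment 7 < 18 mo → does not qualify.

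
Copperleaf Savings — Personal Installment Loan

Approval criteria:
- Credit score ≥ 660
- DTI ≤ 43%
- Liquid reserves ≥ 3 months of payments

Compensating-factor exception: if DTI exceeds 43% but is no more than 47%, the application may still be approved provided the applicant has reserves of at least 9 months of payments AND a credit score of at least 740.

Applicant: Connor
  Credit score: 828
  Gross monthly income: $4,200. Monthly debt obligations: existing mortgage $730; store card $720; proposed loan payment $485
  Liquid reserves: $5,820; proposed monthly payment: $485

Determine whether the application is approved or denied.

Credit score 828 ≥ 660 (meets base)
Total debts = (730 + 720 + 485) = 1,935. DTI: 1,935 ÷ 4,200 = 46.1%, over the 43% base limit.
Liquid reserves cover 5,820/485 = 12.0 months — ≥ 3 required
46.1% falls in the override range (43%–47%), so the compensating-factor test applies.
Override check — reserves: 12.0 mo (ok); score: 828 (ok).
Both override conditions satisfied; DTI exception granted.

Approved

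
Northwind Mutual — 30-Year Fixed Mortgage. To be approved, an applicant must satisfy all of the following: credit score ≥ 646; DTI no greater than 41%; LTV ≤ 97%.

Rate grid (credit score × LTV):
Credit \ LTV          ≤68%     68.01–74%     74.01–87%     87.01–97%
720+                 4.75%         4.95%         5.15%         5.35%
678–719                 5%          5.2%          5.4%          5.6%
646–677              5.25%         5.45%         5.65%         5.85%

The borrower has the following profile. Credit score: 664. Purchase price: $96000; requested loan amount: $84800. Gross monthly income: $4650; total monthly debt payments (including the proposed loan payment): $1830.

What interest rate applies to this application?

Credit score 664 ≥ 646; Debt-to-income = 1,830/4,650 = 39.4% — meets 41% limit
LTV = 84,800/96,000 = 88.3% ≤ 97%
Row: 664 falls in 646–677. Column: 88.3% falls in 87.01–97%. Rate = 5.85%.

5.85%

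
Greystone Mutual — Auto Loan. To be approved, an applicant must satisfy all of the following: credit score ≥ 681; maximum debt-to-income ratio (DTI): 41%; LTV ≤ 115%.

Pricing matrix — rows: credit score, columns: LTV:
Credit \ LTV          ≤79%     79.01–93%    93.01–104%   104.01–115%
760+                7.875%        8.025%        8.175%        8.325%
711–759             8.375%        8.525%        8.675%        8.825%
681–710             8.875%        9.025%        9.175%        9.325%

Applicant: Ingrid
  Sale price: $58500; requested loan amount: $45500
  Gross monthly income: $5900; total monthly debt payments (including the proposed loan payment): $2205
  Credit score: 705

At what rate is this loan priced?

Credit score 705 ≥ 681; DTI = 2,205/5,900 = 37.4% ≤ 41%
Loan-to-value = 45,500/58,500 = 77.8% — pass (115% max)
Score 705 is in the 681–710 band; LTV 77.8% is in the ≤79% band → 8.875%.

8.875%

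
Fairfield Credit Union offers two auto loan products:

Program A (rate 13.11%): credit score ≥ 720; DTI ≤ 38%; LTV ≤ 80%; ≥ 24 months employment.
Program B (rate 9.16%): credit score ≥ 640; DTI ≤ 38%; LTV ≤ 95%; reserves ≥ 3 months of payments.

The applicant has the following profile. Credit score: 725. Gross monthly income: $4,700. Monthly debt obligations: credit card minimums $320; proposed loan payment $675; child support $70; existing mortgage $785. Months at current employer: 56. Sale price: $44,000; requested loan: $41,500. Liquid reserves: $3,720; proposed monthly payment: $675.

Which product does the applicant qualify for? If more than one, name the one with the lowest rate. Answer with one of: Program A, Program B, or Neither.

Total debts = (320 + 675 + 70 + 785) = 1,850; DTI = 1,850/4,700 = 39.4%.
LTV = 41,500/44,000 = 94.3%.
Reserves = 3,720/675 = 5.5 months.
Program A: score 725 ≥ 720; DTI 39.4% > 38%; LTV 94.3% > 80%; employment 56 ≥ 24 mo → does not qualify.
Program B: score 725 ≥ 640; DTI 39.4% > 38%; LTV 94.3% ≤ 95%; reserves 5.5 ≥ 3 mo → does not qualify.

Neither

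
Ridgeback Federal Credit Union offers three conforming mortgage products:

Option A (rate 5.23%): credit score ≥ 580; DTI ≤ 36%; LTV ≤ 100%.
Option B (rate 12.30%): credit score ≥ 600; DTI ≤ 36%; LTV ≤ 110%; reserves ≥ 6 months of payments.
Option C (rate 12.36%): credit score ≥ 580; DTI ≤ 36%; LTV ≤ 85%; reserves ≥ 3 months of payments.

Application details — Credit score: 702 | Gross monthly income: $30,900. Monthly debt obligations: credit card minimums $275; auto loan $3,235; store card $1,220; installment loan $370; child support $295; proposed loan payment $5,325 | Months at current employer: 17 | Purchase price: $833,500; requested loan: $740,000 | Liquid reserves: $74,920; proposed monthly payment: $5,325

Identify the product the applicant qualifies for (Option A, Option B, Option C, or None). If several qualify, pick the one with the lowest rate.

Total debts = (275 + 3,235 + 1,220 + 370 + 295 + 5,325) = 10,720; DTI = 10,720/30,900 = 34.7%.
LTV = 740,000/833,500 = 88.8%.
Reserves = 74,920/5,325 = 14.1 months.
Option A: score 702 ≥ 580; DTI 34.7% ≤ 36%; LTV 88.8% ≤ 100% → qualifies.
Option B: score 702 ≥ 600; DTI 34.7% ≤ 36%; LTV 88.8% ≤ 110%; reserves 14.1 ≥ 6 mo → qualifies.
Option C: score 702 ≥ 580; DTI 34.7% ≤ 36%; LTV 88.8% > 85%; reserves 14.1 ≥ 3 mo → does not qualify.
Qualifying: Option A, Option B. Lowest rate is 5.23% → Option A.

Option A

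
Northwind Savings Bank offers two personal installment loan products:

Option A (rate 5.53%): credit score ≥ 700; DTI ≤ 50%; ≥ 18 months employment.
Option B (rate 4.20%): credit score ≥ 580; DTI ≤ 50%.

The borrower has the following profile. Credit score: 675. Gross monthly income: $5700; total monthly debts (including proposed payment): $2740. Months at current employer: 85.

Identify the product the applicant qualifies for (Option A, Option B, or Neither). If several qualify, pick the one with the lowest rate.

DTI = 2,740/5,700 = 48.1%.
Option A: score 675 < 700; DTI 48.1% ≤ 50%; employment 85 ≥ 18 mo → does not qualify.
Option B: score 675 ≥ 580; DTI 48.1% ≤ 50% → qualifies.

Option B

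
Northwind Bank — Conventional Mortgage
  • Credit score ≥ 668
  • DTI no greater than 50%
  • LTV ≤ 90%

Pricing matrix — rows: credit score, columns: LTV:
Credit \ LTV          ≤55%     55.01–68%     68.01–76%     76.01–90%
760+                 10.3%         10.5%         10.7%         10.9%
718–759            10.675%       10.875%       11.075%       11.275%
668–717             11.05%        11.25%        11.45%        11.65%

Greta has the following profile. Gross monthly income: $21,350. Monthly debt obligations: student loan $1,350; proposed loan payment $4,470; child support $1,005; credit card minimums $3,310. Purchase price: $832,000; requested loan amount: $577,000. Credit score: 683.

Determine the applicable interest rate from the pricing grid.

11.45%

Credit score 683 ≥ 668; Total monthly debts = (1,350 + 4,470 + 1,005 + 3,310) = 10,135. DTI = 10,135/21,350 = 47.5% ≤ 50%
LTV = 577,000/832,000 = 69.4% ≤ 90%
Credit 683 → row 668–717; LTV 69.4% → column 68.01–76%. Grid cell → 11.45%.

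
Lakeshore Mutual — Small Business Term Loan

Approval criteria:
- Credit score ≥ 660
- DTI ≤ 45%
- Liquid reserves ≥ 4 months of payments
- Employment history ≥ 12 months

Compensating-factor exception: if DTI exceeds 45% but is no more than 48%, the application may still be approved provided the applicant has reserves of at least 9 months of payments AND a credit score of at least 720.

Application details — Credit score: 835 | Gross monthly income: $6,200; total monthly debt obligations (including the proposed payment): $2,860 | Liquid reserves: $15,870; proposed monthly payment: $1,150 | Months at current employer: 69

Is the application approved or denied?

Approved

Credit score 835 ≥ 660 (meets base)
DTI = 2,860/6,200 = 46.1% > 45% — standard DTI limit exceeded.
Reserves: 15,870 ÷ 1,150 = 13.8 months (meets 4-month minimum)
Employment 69 ≥ 12 months
DTI 46.1% is within the 45%–48% exception band; checking compensating factors.
Reserves 13.8 ≥ 9 months; credit score 835 ≥ 720.
Both compensating conditions met → exception applies.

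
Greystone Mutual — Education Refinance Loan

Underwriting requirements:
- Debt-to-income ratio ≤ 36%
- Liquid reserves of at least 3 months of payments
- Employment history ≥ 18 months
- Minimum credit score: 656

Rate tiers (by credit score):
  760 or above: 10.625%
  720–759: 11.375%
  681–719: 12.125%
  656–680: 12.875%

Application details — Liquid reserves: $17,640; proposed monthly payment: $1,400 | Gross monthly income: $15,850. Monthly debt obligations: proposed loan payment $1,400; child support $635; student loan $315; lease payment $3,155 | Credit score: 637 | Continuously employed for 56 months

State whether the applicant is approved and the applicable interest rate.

Denied

Credit score 637 < 656 (below minimum)
Reserves = 17,640/1,400 = 12.6 months ≥ 3
Total monthly debts = (1,400 + 635 + 315 + 3,155) = 5,505. DTI = 5,505/15,850 = 34.7% ≤ 36%
Employment 56 ≥ 18 months
Not all requirements met → denied.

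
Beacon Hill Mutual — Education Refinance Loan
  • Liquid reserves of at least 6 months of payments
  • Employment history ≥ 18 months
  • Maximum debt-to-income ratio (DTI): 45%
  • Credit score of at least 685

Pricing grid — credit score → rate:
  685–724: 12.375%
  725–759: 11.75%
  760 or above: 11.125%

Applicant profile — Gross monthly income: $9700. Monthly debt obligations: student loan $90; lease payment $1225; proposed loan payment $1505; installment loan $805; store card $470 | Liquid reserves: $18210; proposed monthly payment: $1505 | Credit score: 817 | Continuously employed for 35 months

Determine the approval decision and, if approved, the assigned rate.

Approved at 11.125%

Credit score 817 ≥ 685 (meets minimum)
Total monthly debts = (90 + 1,225 + 1,505 + 805 + 470) = 4,095. Debt-to-income = 4,095/9,700 = 42.2% — meets 45% limit
Liquid reserves cover 18,210/1,505 = 12.1 months — ≥ 6 required
Employment 35 ≥ 18 months
All requirements met. Score 817 falls in the 760 or above tier → 11.125%.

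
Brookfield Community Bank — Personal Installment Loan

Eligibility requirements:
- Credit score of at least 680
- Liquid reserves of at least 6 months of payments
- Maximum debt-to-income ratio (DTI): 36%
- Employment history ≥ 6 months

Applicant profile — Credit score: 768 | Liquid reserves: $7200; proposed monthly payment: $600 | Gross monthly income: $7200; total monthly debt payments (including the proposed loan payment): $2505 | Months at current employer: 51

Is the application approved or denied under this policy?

Approved

Credit score 768 ≥ 680 (meets)
Reserves = 7,200/600 = 12.0 months ≥ 6
DTI = 2,505/7,200 = 34.8% ≤ 36%
Employment 51 ≥ 6 months
All criteria satisfied.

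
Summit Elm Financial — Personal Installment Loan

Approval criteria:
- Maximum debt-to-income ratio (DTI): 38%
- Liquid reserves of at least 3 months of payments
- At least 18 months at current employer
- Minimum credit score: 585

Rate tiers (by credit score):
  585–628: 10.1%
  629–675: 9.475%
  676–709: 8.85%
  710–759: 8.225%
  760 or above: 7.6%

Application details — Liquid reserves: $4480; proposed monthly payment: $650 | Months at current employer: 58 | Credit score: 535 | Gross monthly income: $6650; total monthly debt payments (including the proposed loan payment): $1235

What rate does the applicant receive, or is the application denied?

Credit score 535 < 585 (below minimum)
Reserves: 4,480 ÷ 650 = 6.9 months (meets 3-month minimum)
DTI: 1,235 ÷ 6,650 = 18.6%, within the 38% cap
Employment 58 ≥ 18 months
Not all requirements met → denied.

Denied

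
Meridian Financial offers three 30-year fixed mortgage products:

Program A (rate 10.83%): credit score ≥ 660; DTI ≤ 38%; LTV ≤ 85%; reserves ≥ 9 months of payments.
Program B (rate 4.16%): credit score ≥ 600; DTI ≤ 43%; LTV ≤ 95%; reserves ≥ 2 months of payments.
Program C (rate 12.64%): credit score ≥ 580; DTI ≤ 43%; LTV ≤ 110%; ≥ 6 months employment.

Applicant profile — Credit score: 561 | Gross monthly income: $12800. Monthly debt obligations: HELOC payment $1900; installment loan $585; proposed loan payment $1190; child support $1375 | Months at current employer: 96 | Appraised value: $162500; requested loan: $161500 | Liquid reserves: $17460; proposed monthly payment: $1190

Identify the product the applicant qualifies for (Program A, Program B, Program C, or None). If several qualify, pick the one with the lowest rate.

None

Total debts = (1,900 + 585 + 1,190 + 1,375) = 5,050; DTI = 5,050/12,800 = 39.5%.
LTV = 161,500/162,500 = 99.4%.
Reserves = 17,460/1,190 = 14.7 months.
Program A: score 561 < 660; DTI 39.5% > 38%; LTV 99.4% > 85%; reserves 14.7 ≥ 9 mo → does not qualify.
Program B: score 561 < 600; DTI 39.5% ≤ 43%; LTV 99.4% > 95%; reserves 14.7 ≥ 2 mo → does not qualify.
Program C: score 561 < 580; DTI 39.5% ≤ 43%; LTV 99.4% ≤ 110%; employment 96 ≥ 6 mo → does not qualify.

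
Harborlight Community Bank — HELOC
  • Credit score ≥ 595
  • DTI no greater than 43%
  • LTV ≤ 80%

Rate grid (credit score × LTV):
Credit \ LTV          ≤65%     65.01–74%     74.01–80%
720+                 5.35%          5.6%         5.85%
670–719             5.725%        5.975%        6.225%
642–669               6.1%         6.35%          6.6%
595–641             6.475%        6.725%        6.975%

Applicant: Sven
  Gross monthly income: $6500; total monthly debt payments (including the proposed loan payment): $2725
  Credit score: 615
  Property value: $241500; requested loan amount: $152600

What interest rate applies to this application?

6.475%

Credit score 615 ≥ 595; DTI = 2,725/6,500 = 41.9% ≤ 43%
LTV = 152,600/241,500 = 63.2% ≤ 80%
Score 615 is in the 595–641 band; LTV 63.2% is in the ≤65% band → 6.475%.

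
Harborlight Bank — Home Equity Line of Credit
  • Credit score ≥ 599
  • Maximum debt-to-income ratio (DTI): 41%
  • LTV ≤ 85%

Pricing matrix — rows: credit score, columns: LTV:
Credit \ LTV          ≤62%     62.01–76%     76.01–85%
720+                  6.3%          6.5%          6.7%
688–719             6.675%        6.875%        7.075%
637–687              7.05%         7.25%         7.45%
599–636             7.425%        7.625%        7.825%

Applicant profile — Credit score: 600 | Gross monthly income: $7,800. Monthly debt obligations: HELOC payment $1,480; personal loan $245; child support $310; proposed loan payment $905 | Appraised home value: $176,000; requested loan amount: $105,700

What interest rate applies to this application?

Credit score 600 ≥ 599; Total monthly debts = (1,480 + 245 + 310 + 905) = 2,940. DTI = 2,940/7,800 = 37.7% ≤ 41%
Loan-to-value = 105,700/176,000 = 60.1% — pass (85% max)
Row: 600 falls in 599–636. Column: 60.1% falls in ≤62%. Rate = 7.425%.

7.425%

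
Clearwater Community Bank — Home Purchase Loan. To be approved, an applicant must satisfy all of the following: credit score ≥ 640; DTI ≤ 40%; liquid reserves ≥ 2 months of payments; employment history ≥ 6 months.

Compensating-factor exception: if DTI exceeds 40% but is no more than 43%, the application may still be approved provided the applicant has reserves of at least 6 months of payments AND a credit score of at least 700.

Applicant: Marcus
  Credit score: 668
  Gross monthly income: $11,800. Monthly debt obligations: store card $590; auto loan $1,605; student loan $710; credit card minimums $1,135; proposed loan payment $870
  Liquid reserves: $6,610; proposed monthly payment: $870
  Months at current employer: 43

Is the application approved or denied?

Denied

Credit score 668 ≥ 640 (meets base)
Total debts = (590 + 1,605 + 710 + 1,135 + 870) = 4,910. DTI = 4,910/11,800 = 41.6% > 40% — standard DTI limit exceeded.
Reserves = 6,610/870 = 7.6 months ≥ 2
Employment 43 ≥ 6 months
41.6% falls in the override range (40%–43%), so the compensating-factor test applies.
Override check — reserves: 7.6 mo (ok); score: 668 (below 700).
Override conditions not both satisfied; exception does not apply.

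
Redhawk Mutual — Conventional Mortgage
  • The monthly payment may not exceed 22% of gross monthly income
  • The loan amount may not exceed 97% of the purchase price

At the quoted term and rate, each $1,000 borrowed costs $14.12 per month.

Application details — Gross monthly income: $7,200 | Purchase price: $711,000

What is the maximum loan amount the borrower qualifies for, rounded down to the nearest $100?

Payment cap: 22% × $7,200 = $1,584/month.
At $14.12 per $1,000, that supports 1,584/14.12 × 1,000 ≈ $112,181 → $112,100.
LTV cap: 97% × $711,000 = $689,670 → $689,600.
Binding constraint: payment-to-income.

$112,100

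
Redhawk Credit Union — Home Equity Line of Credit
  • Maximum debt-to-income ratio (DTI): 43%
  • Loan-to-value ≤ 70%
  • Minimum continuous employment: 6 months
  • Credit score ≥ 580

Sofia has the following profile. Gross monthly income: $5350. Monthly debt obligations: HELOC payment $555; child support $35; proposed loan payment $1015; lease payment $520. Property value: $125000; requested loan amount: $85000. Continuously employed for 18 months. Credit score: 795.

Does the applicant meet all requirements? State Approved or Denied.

Total monthly debts = (555 + 35 + 1,015 + 520) = 2,125. Debt-to-income = 2,125/5,350 = 39.7% — meets 43% limit
LTV: 85,000 ÷ 125,000 = 68%, within 70% cap
Employment 18 ≥ 6 months
Credit score 795 ≥ 580 (meets)
All criteria satisfied.

Approved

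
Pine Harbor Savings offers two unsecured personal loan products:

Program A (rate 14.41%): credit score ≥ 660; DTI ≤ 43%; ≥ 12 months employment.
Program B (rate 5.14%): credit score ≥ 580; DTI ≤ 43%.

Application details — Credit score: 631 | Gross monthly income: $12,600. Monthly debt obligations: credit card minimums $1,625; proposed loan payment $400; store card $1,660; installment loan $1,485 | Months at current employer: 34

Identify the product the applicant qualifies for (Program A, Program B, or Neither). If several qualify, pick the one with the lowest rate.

Total debts = (1,625 + 400 + 1,660 + 1,485) = 5,170; DTI = 5,170/12,600 = 41%.
Program A: score 631 < 660; DTI 41% ≤ 43%; employment 34 ≥ 12 mo → does not qualify.
Program B: score 631 ≥ 580; DTI 41% ≤ 43% → qualifies.

Program B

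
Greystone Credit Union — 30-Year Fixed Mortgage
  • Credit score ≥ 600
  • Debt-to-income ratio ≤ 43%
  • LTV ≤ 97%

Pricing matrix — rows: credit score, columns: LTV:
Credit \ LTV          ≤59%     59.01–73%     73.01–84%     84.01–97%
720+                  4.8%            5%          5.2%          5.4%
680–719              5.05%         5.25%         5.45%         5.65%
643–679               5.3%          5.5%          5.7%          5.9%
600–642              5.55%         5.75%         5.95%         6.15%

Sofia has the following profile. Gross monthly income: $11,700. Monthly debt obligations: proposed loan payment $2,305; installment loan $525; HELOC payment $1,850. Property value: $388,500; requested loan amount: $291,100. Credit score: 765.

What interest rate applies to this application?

5.2%

Credit score 765 ≥ 600; Total monthly debts = (2,305 + 525 + 1,850) = 4,680. DTI: 4,680 ÷ 11,700 = 40%, within the 43% cap
LTV: 291,100 ÷ 388,500 = 74.9%, within 97% cap
Score 765 is in the 720+ band; LTV 74.9% is in the 73.01–84% band → 5.2%.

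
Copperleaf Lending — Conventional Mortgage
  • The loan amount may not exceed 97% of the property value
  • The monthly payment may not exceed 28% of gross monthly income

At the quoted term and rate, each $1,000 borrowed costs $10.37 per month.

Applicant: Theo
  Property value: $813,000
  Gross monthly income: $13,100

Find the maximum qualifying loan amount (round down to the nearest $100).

Payment cap: 28% × $13,100 = $3,668/month.
At $10.37 per $1,000, that supports 3,668/10.37 × 1,000 ≈ $353,712 → $353,700.
LTV cap: 97% × $813,000 = $788,610 → $788,600.
Binding constraint: payment-to-income.

$353,700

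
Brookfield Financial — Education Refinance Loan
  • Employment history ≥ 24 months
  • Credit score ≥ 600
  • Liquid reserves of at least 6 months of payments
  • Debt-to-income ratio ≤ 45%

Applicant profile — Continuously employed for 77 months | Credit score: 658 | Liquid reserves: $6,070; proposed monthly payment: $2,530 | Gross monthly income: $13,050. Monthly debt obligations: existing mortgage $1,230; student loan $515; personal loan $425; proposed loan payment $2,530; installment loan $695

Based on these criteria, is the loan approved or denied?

Employment 77 ≥ 24 months
Credit score 658 ≥ 600 (meets)
Reserves = 6,070/2,530 = 2.4 months < 6
Total monthly debts = (1,230 + 515 + 425 + 2,530 + 695) = 5,395. DTI: 5,395 ÷ 13,050 = 41.3%, within the 45% cap
Fails on reserves.

Denied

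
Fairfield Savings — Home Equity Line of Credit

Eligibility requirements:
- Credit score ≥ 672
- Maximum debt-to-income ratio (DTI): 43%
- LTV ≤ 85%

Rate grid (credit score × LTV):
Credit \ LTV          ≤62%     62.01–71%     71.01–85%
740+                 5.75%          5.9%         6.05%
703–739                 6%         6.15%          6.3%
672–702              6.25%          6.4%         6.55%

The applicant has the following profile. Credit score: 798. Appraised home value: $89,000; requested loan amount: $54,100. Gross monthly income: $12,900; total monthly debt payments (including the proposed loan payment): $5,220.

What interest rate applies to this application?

5.75%

Credit score 798 ≥ 672; Debt-to-income = 5,220/12,900 = 40.5% — meets 43% limit
Loan-to-value = 54,100/89,000 = 60.8% — pass (85% max)
Score 798 is in the 740+ band; LTV 60.8% is in the ≤62% band → 5.75%.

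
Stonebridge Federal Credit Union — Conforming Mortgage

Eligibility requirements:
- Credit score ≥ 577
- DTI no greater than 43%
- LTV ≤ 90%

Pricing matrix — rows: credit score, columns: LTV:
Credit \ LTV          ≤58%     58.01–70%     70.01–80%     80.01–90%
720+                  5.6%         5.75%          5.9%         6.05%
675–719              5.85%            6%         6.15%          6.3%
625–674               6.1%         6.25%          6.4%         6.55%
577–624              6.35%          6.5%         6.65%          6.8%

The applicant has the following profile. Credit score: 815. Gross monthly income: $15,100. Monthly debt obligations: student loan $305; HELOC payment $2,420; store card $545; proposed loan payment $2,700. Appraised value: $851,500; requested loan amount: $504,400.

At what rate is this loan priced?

Credit score 815 ≥ 577; Total monthly debts = (305 + 2,420 + 545 + 2,700) = 5,970. DTI = 5,970/15,100 = 39.5% ≤ 43%
Loan-to-value = 504,400/851,500 = 59.2% — pass (90% max)
Credit 815 → row 720+; LTV 59.2% → column 58.01–70%. Grid cell → 5.75%.

5.75%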